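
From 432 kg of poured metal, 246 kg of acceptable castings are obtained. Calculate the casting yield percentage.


Formula: Casting Yield = (W_good / W_total) * 100
Yield = (246 kg / 432 kg) * 100 = 56.9444%


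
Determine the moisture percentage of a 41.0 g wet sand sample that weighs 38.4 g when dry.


Formula: MC = (W_wet - W_dry) / W_wet * 100
Water mass = 41.0 - 38.4 = 2.6 g
MC = 2.6 / 41.0 * 100 = 6.3415%

Answer: 6.3415%


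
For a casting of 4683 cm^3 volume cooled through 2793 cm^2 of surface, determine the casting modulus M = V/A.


Formula: Casting Modulus M = V / A
M = 4683 cm^3 / 2793 cm^2 = 1.6767 cm

Final answer: 1.6767 cm


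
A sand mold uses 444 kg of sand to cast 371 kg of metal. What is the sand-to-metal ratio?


Formula: Sand-to-Metal Ratio = W_sand / W_metal
Ratio = 444 kg / 371 kg = 1.1968

Final answer: 1.1968


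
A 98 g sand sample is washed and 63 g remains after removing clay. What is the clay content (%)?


Formula: Clay% = (W_total - W_washed) / W_total * 100
Clay mass = 98 - 63 = 35 g
Clay% = 35 / 98 * 100 = 35.7143%


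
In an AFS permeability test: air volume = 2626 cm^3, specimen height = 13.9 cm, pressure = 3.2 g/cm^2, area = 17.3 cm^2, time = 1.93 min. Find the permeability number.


Formula: Permeability Number P = (V * H) / (p * A * t)
Numerator: V * H = 2626 * 13.9 = 36501.4
Denominator: p * A * t = 3.2 * 17.3 * 1.93 = 106.8448
P = 36501.4 / 106.8448 = 341.6301

341.6301


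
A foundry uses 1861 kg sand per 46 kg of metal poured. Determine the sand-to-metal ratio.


Formula: Sand-to-Metal Ratio = W_sand / W_metal
Ratio = 1861 kg / 46 kg = 40.4565


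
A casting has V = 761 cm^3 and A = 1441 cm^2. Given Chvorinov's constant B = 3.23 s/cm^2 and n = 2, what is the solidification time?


Formula: t_s = B * (V/A)^n  (Chvorinov's rule, n=2)
Modulus M = V/A = 761/1441 = 0.528105 cm
M^2 = 0.528105^2 = 0.278895 cm^2
t_s = 3.23 * 0.278895 = 0.9008 s


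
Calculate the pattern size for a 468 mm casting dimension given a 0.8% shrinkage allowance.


Formula: L_pattern = L_casting * (1 + shrinkage_rate/100)
Shrinkage factor = 1 + 0.8/100 = 1.008
L_pattern = 468 mm * 1.008 = 471.7440 mm

471.7440 mm


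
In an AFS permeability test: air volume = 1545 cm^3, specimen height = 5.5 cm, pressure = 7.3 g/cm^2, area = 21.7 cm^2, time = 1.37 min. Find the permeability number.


Formula: Permeability Number P = (V * H) / (p * A * t)
Numerator: V * H = 1545 * 5.5 = 8497.5
Denominator: p * A * t = 7.3 * 21.7 * 1.37 = 217.0217
P = 8497.5 / 217.0217 = 39.1551


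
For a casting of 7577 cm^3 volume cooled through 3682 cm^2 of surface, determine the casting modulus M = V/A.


Formula: Casting Modulus M = V / A
M = 7577 cm^3 / 3682 cm^2 = 2.0578 cm

Final answer: 2.0578 cm


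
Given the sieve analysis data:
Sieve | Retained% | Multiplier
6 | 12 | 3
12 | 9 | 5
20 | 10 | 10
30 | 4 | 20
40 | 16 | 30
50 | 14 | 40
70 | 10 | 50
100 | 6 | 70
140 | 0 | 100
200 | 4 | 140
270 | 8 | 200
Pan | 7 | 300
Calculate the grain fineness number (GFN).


Formula: GFN = sum(pct * multiplier) / sum(pct)
sum(pct * multiplier) = 6481
sum(pct) = 100
GFN = 6481 / 100 = 64.81

Answer: 64.81


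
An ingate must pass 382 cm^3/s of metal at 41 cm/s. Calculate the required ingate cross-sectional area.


Formula: A_ingate = Q / v  (continuity equation)
A = 382 cm^3/s / 41 cm/s = 9.3171 cm^2

Answer: 9.3171 cm^2


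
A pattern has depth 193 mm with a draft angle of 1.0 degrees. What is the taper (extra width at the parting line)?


Formula: taper = depth * tan(draft_angle)
tan(1.0 deg) = 0.0174551
taper = 193 mm * 0.0174551 = 3.3688 mm

Final answer: 3.3688 mm


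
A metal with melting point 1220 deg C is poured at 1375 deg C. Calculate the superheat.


Formula: Superheat = T_pour - T_melt
Superheat = 1375 - 1220 = 155 deg C

Final answer: 155 deg C


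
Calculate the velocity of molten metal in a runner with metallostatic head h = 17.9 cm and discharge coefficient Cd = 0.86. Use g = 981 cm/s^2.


Formula: v = Cd * sqrt(2 * g * h)  (Torricelli with discharge coefficient)
2*g*h = 2 * 981 * 17.9 = 35119.8 cm^2/s^2
sqrt(35119.8) = 187.40277 cm/s
v = 0.86 * 187.40277 = 161.1664 cm/s

161.1664 cm/s


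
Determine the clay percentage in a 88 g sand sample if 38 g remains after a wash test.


Formula: Clay% = (W_total - W_washed) / W_total * 100
Clay mass = 88 - 38 = 50 g
Clay% = 50 / 88 * 100 = 56.8182%

Answer: 56.8182%


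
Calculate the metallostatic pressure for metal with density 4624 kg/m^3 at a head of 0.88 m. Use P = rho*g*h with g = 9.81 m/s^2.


Formula: P = rho * g * h
rho * g = 4624 * 9.81 = 45361.44 N/m^3
P = 45361.44 * 0.88 = 39918.0672 Pa

39918.0672 Pa


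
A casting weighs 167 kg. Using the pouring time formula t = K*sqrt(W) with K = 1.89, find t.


Formula: t = K * sqrt(W)
sqrt(W) = sqrt(167) = 12.92285
t = 1.89 * 12.92285 = 24.4242 s

Answer: 24.4242 s


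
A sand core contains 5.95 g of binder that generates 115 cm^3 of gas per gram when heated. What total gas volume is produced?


Formula: V_gas = W_binder * gas_evolution_rate
V = 5.95 g * 115 cm^3/g = 684.2500 cm^3


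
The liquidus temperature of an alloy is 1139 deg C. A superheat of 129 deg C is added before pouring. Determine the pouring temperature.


Formula: T_pour = T_melt + Superheat
T_pour = 1139 + 129 = 1268 deg C

1268 deg C


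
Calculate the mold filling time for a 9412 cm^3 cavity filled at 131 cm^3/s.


Formula: t_fill = V_mold / Q_flow
t = 9412 cm^3 / 131 cm^3/s = 71.8473 s

Final answer: 71.8473 s


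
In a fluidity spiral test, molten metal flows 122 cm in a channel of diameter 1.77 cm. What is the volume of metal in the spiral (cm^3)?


Formula: V = pi * (d/2)^2 * L  (cylinder volume)
Radius = 1.77/2 = 0.885 cm
V = pi * 0.885^2 * 122 = 300.1900 cm^3

Answer: 300.1900 cm^3


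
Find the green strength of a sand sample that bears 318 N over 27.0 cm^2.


Formula: Compressive Strength = Force / Area
Strength = 318 N / 27.0 cm^2 = 11.7778 N/cm^2


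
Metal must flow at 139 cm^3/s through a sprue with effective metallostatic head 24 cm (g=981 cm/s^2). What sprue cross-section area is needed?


Formula: v = sqrt(2*g*h), A = Q/v
Velocity: v = sqrt(2 * 981 * 24) = sqrt(47088) = 216.9977 cm/s
Sprue area: A = Q / v = 139 / 216.9977 = 0.6406 cm^2

0.6406 cm^2


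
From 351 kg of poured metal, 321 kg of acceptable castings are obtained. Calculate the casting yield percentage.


Formula: Casting Yield = (W_good / W_total) * 100
Yield = (321 kg / 351 kg) * 100 = 91.4530%

91.4530%


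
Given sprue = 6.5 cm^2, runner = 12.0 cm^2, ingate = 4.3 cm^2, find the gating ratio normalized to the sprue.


Sprue:Runner:Ingate = 1 : 12.0/6.5 : 4.3/6.5 = 1:1.85:0.66

Final answer: 1:1.85:0.66


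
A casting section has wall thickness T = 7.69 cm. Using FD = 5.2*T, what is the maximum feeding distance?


Formula: FD = 5.2 * T  (riser feeding-distance rule)
FD = 5.2 * 7.69 cm = 39.9880 cm

Answer: 39.9880 cm


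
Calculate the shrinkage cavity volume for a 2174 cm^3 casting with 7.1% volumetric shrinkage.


Formula: V_shrink = V_casting * shrinkage_pct / 100
V_shrink = 2174 cm^3 * 7.1 / 100 = 154.3540 cm^3

Final answer: 154.3540 cm^3


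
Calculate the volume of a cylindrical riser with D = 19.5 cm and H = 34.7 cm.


Formula: V = pi * (D/2)^2 * H  (cylinder volume)
Radius = D/2 = 19.5/2 = 9.75 cm
V = pi * 9.75^2 * 34.7 = 10363.0735 cm^3


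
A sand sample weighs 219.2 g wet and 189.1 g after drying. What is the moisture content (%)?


Formula: MC = (W_wet - W_dry) / W_wet * 100
Water mass = 219.2 - 189.1 = 30.1 g
MC = 30.1 / 219.2 * 100 = 13.7318%

Answer: 13.7318%


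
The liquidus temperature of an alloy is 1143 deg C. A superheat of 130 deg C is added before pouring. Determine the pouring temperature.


Formula: T_pour = T_melt + Superheat
T_pour = 1143 + 130 = 1273 deg C


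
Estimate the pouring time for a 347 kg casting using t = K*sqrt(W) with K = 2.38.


Formula: t = K * sqrt(W)
sqrt(W) = sqrt(347) = 18.62794
t = 2.38 * 18.62794 = 44.3345 s

Final answer: 44.3345 s


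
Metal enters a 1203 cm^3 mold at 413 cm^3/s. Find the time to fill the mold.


Formula: t_fill = V_mold / Q_flow
t = 1203 cm^3 / 413 cm^3/s = 2.9128 s

Final answer: 2.9128 s


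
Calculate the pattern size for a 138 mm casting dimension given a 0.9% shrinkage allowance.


Formula: L_pattern = L_casting * (1 + shrinkage_rate/100)
Shrinkage factor = 1 + 0.9/100 = 1.009
L_pattern = 138 mm * 1.009 = 139.2420 mm


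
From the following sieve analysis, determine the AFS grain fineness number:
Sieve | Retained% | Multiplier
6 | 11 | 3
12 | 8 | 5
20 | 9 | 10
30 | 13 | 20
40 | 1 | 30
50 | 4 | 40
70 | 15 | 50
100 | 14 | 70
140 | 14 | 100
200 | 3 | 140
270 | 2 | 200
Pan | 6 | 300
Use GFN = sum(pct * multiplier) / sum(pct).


Formula: GFN = sum(pct * multiplier) / sum(pct)
sum(pct * multiplier) = 6363
sum(pct) = 100
GFN = 6363 / 100 = 63.63

Final answer: 63.63


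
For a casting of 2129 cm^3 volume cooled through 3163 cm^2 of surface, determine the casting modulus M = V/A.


Formula: Casting Modulus M = V / A
M = 2129 cm^3 / 3163 cm^2 = 0.6731 cm

0.6731 cm


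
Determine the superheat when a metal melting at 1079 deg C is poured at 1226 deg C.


Formula: Superheat = T_pour - T_melt
Superheat = 1226 - 1079 = 147 deg C

147 deg C


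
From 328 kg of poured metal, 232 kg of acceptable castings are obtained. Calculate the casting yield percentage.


Formula: Casting Yield = (W_good / W_total) * 100
Yield = (232 kg / 328 kg) * 100 = 70.7317%

70.7317%


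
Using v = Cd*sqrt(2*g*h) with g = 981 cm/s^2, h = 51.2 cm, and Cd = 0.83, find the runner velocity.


Formula: v = Cd * sqrt(2 * g * h)  (Torricelli with discharge coefficient)
2*g*h = 2 * 981 * 51.2 = 100454.4 cm^2/s^2
sqrt(100454.4) = 316.94542 cm/s
v = 0.83 * 316.94542 = 263.0647 cm/s

Final answer: 263.0647 cm/s


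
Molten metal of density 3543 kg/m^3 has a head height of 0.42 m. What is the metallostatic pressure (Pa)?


Formula: P = rho * g * h
rho * g = 3543 * 9.81 = 34756.83 N/m^3
P = 34756.83 * 0.42 = 14597.8686 Pa

Answer: 14597.8686 Pa


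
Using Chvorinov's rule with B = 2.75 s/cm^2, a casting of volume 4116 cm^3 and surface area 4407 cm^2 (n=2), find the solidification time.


Formula: t_s = B * (V/A)^n  (Chvorinov's rule, n=2)
Modulus M = V/A = 4116/4407 = 0.933969 cm
M^2 = 0.933969^2 = 0.872298 cm^2
t_s = 2.75 * 0.872298 = 2.3988 s


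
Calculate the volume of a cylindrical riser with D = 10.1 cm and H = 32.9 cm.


Formula: V = pi * (D/2)^2 * H  (cylinder volume)
Radius = D/2 = 10.1/2 = 5.05 cm
V = pi * 5.05^2 * 32.9 = 2635.8976 cm^3

Answer: 2635.8976 cm^3


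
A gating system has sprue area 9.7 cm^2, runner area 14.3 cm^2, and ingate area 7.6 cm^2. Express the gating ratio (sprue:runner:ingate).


Sprue:Runner:Ingate = 1 : 14.3/9.7 : 7.6/9.7 = 1:1.47:0.78

1:1.47:0.78


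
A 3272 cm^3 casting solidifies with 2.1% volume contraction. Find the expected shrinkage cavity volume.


Formula: V_shrink = V_casting * shrinkage_pct / 100
V_shrink = 3272 cm^3 * 2.1 / 100 = 68.7120 cm^3

68.7120 cm^3


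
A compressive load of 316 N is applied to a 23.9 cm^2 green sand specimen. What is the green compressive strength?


Formula: Compressive Strength = Force / Area
Strength = 316 N / 23.9 cm^2 = 13.2218 N/cm^2

Final answer: 13.2218 N/cm^2


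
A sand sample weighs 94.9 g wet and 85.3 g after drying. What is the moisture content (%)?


Formula: MC = (W_wet - W_dry) / W_wet * 100
Water mass = 94.9 - 85.3 = 9.6 g
MC = 9.6 / 94.9 * 100 = 10.1159%

Final answer: 10.1159%


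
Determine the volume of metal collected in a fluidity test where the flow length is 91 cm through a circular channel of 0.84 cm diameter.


Formula: V = pi * (d/2)^2 * L  (cylinder volume)
Radius = 0.84/2 = 0.42 cm
V = pi * 0.42^2 * 91 = 50.4301 cm^3

Answer: 50.4301 cm^3


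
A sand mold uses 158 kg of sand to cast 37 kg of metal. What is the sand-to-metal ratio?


Formula: Sand-to-Metal Ratio = W_sand / W_metal
Ratio = 158 kg / 37 kg = 4.2703

Final answer: 4.2703


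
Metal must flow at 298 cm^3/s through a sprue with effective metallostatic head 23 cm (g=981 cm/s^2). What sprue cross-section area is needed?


Formula: v = sqrt(2*g*h), A = Q/v
Velocity: v = sqrt(2 * 981 * 23) = sqrt(45126) = 212.4288 cm/s
Sprue area: A = Q / v = 298 / 212.4288 = 1.4028 cm^2

Final answer: 1.4028 cm^2


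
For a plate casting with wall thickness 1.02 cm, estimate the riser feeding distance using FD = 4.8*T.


Formula: FD = 4.8 * T  (riser feeding-distance rule)
FD = 4.8 * 1.02 cm = 4.8960 cm

Final answer: 4.8960 cm


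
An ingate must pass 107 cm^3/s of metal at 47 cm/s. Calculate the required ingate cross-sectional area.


Formula: A_ingate = Q / v  (continuity equation)
A = 107 cm^3/s / 47 cm/s = 2.2766 cm^2

Answer: 2.2766 cm^2


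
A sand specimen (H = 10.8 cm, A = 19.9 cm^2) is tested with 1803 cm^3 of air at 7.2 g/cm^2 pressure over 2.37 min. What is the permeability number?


Formula: Permeability Number P = (V * H) / (p * A * t)
Numerator: V * H = 1803 * 10.8 = 19472.4
Denominator: p * A * t = 7.2 * 19.9 * 2.37 = 339.5736
P = 19472.4 / 339.5736 = 57.3437

Answer: 57.3437


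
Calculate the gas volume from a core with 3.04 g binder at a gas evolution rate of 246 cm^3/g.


Formula: V_gas = W_binder * gas_evolution_rate
V = 3.04 g * 246 cm^3/g = 747.8400 cm^3


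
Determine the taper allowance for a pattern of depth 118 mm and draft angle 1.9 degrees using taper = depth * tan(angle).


Formula: taper = depth * tan(draft_angle)
tan(1.9 deg) = 0.0331734
taper = 118 mm * 0.0331734 = 3.9145 mm

Answer: 3.9145 mm


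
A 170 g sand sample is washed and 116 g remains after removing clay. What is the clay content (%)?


Formula: Clay% = (W_total - W_washed) / W_total * 100
Clay mass = 170 - 116 = 54 g
Clay% = 54 / 170 * 100 = 31.7647%


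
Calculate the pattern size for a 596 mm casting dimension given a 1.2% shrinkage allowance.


Formula: L_pattern = L_casting * (1 + shrinkage_rate/100)
Shrinkage factor = 1 + 1.2/100 = 1.012
L_pattern = 596 mm * 1.012 = 603.1520 mm

Answer: 603.1520 mm


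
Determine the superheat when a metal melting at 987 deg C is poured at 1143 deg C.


Formula: Superheat = T_pour - T_melt
Superheat = 1143 - 987 = 156 deg C

Answer: 156 deg C


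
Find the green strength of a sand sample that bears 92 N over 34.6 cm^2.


Formula: Compressive Strength = Force / Area
Strength = 92 N / 34.6 cm^2 = 2.6590 N/cm^2

2.6590 N/cm^2


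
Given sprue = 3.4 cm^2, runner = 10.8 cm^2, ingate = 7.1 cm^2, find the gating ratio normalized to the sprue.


Sprue:Runner:Ingate = 1 : 10.8/3.4 : 7.1/3.4 = 1:3.18:2.09

Final answer: 1:3.18:2.09


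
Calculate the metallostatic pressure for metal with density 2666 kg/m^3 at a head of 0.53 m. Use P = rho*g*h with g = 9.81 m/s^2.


Formula: P = rho * g * h
rho * g = 2666 * 9.81 = 26153.46 N/m^3
P = 26153.46 * 0.53 = 13861.3338 Pa

Final answer: 13861.3338 Pa


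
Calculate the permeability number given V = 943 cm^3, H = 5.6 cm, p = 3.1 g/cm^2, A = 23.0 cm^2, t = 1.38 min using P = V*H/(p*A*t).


Formula: Permeability Number P = (V * H) / (p * A * t)
Numerator: V * H = 943 * 5.6 = 5280.8
Denominator: p * A * t = 3.1 * 23.0 * 1.38 = 98.394
P = 5280.8 / 98.394 = 53.6699

Answer: 53.6699


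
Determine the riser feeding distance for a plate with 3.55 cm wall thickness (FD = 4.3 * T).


Formula: FD = 4.3 * T  (riser feeding-distance rule)
FD = 4.3 * 3.55 cm = 15.2650 cm

Answer: 15.2650 cm


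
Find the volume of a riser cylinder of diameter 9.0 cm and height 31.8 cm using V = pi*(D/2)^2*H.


Formula: V = pi * (D/2)^2 * H  (cylinder volume)
Radius = D/2 = 9.0/2 = 4.5 cm
V = pi * 4.5^2 * 31.8 = 2023.0286 cm^3

Answer: 2023.0286 cm^3


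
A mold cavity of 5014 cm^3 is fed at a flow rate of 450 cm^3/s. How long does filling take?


Formula: t_fill = V_mold / Q_flow
t = 5014 cm^3 / 450 cm^3/s = 11.1422 s


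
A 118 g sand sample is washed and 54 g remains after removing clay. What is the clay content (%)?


Formula: Clay% = (W_total - W_washed) / W_total * 100
Clay mass = 118 - 54 = 64 g
Clay% = 64 / 118 * 100 = 54.2373%


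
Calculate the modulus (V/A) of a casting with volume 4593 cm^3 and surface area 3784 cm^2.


Formula: Casting Modulus M = V / A
M = 4593 cm^3 / 3784 cm^2 = 1.2138 cm

1.2138 cm


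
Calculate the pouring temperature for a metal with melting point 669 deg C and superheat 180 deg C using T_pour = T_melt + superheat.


Formula: T_pour = T_melt + Superheat
T_pour = 669 + 180 = 849 deg C

849 deg C


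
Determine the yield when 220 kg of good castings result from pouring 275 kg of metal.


Formula: Casting Yield = (W_good / W_total) * 100
Yield = (220 kg / 275 kg) * 100 = 80.0000%

Final answer: 80.0000%


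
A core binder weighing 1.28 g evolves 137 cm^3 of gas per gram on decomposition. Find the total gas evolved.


Formula: V_gas = W_binder * gas_evolution_rate
V = 1.28 g * 137 cm^3/g = 175.3600 cm^3


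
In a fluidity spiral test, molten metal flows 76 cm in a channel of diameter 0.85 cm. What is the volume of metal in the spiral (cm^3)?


Formula: V = pi * (d/2)^2 * L  (cylinder volume)
Radius = 0.85/2 = 0.425 cm
V = pi * 0.425^2 * 76 = 43.1262 cm^3


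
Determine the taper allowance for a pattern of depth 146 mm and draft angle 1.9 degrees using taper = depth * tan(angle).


Formula: taper = depth * tan(draft_angle)
tan(1.9 deg) = 0.0331734
taper = 146 mm * 0.0331734 = 4.8433 mm

Answer: 4.8433 mm


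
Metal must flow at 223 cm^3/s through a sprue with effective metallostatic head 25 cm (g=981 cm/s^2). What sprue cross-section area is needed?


Formula: v = sqrt(2*g*h), A = Q/v
Velocity: v = sqrt(2 * 981 * 25) = sqrt(49050) = 221.4723 cm/s
Sprue area: A = Q / v = 223 / 221.4723 = 1.0069 cm^2


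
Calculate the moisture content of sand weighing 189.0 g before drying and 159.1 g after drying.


Formula: MC = (W_wet - W_dry) / W_wet * 100
Water mass = 189.0 - 159.1 = 29.9 g
MC = 29.9 / 189.0 * 100 = 15.8201%

Answer: 15.8201%


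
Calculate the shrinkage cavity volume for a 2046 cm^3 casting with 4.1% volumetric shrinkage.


Formula: V_shrink = V_casting * shrinkage_pct / 100
V_shrink = 2046 cm^3 * 4.1 / 100 = 83.8860 cm^3

83.8860 cm^3


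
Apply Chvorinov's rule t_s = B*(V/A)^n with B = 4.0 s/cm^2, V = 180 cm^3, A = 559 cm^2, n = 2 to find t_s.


Formula: t_s = B * (V/A)^n  (Chvorinov's rule, n=2)
Modulus M = V/A = 180/559 = 0.322004 cm
M^2 = 0.322004^2 = 0.103687 cm^2
t_s = 4.0 * 0.103687 = 0.4147 s


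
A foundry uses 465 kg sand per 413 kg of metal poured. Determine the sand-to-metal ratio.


Formula: Sand-to-Metal Ratio = W_sand / W_metal
Ratio = 465 kg / 413 kg = 1.1259

Final answer: 1.1259


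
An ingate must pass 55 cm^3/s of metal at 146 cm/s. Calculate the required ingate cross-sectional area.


Formula: A_ingate = Q / v  (continuity equation)
A = 55 cm^3/s / 146 cm/s = 0.3767 cm^2

0.3767 cm^2


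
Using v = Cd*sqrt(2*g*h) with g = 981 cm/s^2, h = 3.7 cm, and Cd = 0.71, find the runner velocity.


Formula: v = Cd * sqrt(2 * g * h)  (Torricelli with discharge coefficient)
2*g*h = 2 * 981 * 3.7 = 7259.4 cm^2/s^2
sqrt(7259.4) = 85.20211 cm/s
v = 0.71 * 85.20211 = 60.4935 cm/s


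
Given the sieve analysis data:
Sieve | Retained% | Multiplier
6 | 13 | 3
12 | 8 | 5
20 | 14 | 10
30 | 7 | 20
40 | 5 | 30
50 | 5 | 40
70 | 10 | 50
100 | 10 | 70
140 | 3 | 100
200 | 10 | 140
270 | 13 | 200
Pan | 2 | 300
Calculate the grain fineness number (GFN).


Formula: GFN = sum(pct * multiplier) / sum(pct)
sum(pct * multiplier) = 6809
sum(pct) = 100
GFN = 6809 / 100 = 68.09

Final answer: 68.09


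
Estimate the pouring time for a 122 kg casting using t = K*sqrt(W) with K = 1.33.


Formula: t = K * sqrt(W)
sqrt(W) = sqrt(122) = 11.04536
t = 1.33 * 11.04536 = 14.6903 s

Answer: 14.6903 s


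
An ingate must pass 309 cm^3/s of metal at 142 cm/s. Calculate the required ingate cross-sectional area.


Formula: A_ingate = Q / v  (continuity equation)
A = 309 cm^3/s / 142 cm/s = 2.1761 cm^2

Answer: 2.1761 cm^2


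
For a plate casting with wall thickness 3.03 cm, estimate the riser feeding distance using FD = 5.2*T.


Formula: FD = 5.2 * T  (riser feeding-distance rule)
FD = 5.2 * 3.03 cm = 15.7560 cm


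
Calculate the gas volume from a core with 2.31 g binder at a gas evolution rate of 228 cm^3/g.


Formula: V_gas = W_binder * gas_evolution_rate
V = 2.31 g * 228 cm^3/g = 526.6800 cm^3


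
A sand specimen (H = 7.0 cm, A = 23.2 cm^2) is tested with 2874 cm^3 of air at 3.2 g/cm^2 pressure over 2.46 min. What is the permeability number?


Formula: Permeability Number P = (V * H) / (p * A * t)
Numerator: V * H = 2874 * 7.0 = 20118.0
Denominator: p * A * t = 3.2 * 23.2 * 2.46 = 182.6304
P = 20118.0 / 182.6304 = 110.1569


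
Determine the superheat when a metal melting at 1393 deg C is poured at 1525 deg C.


Formula: Superheat = T_pour - T_melt
Superheat = 1525 - 1393 = 132 deg C

132 deg C


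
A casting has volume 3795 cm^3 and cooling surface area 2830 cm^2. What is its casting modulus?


Formula: Casting Modulus M = V / A
M = 3795 cm^3 / 2830 cm^2 = 1.3410 cm

Answer: 1.3410 cm


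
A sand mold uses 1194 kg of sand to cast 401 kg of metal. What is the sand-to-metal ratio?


Formula: Sand-to-Metal Ratio = W_sand / W_metal
Ratio = 1194 kg / 401 kg = 2.9776

2.9776


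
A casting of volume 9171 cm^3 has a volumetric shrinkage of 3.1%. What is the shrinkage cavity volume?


Formula: V_shrink = V_casting * shrinkage_pct / 100
V_shrink = 9171 cm^3 * 3.1 / 100 = 284.3010 cm^3

Answer: 284.3010 cm^3


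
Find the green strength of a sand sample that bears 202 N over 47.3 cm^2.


Formula: Compressive Strength = Force / Area
Strength = 202 N / 47.3 cm^2 = 4.2706 N/cm^2

Answer: 4.2706 N/cm^2


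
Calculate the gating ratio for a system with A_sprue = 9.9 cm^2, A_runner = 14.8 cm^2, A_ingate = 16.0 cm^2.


Sprue:Runner:Ingate = 1 : 14.8/9.9 : 16.0/9.9 = 1:1.49:1.62

Final answer: 1:1.49:1.62


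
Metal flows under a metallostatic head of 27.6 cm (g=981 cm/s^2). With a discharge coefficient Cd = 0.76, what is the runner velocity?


Formula: v = Cd * sqrt(2 * g * h)  (Torricelli with discharge coefficient)
2*g*h = 2 * 981 * 27.6 = 54151.2 cm^2/s^2
sqrt(54151.2) = 232.70410 cm/s
v = 0.76 * 232.70410 = 176.8551 cm/s

Answer: 176.8551 cm/s


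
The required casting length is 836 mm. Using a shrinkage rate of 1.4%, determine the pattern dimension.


Formula: L_pattern = L_casting * (1 + shrinkage_rate/100)
Shrinkage factor = 1 + 1.4/100 = 1.014
L_pattern = 836 mm * 1.014 = 847.7040 mm

847.7040 mm


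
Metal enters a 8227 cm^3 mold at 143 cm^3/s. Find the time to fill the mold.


Formula: t_fill = V_mold / Q_flow
t = 8227 cm^3 / 143 cm^3/s = 57.5315 s


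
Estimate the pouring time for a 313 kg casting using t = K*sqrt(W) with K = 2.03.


Formula: t = K * sqrt(W)
sqrt(W) = sqrt(313) = 17.69181
t = 2.03 * 17.69181 = 35.9144 s

Final answer: 35.9144 s


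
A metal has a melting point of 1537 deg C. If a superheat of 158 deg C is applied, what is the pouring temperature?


Formula: T_pour = T_melt + Superheat
T_pour = 1537 + 158 = 1695 deg C


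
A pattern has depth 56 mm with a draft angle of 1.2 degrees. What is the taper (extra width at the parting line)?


Formula: taper = depth * tan(draft_angle)
tan(1.2 deg) = 0.0209470
taper = 56 mm * 0.0209470 = 1.1730 mm

1.1730 mm


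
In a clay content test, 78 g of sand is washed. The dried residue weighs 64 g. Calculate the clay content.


Formula: Clay% = (W_total - W_washed) / W_total * 100
Clay mass = 78 - 64 = 14 g
Clay% = 14 / 78 * 100 = 17.9487%

Final answer: 17.9487%


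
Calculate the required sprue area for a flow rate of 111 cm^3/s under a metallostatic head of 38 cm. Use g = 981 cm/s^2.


Formula: v = sqrt(2*g*h), A = Q/v
Velocity: v = sqrt(2 * 981 * 38) = sqrt(74556) = 273.0494 cm/s
Sprue area: A = Q / v = 111 / 273.0494 = 0.4065 cm^2


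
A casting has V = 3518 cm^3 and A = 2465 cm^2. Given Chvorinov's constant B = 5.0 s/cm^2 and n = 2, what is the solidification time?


Formula: t_s = B * (V/A)^n  (Chvorinov's rule, n=2)
Modulus M = V/A = 3518/2465 = 1.427181 cm
M^2 = 1.427181^2 = 2.036846 cm^2
t_s = 5.0 * 2.036846 = 10.1842 s

Final answer: 10.1842 s


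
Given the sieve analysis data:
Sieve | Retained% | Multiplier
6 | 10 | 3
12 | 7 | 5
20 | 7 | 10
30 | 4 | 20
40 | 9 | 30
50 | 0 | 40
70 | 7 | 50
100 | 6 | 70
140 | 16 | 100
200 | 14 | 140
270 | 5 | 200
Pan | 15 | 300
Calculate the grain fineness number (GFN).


Formula: GFN = sum(pct * multiplier) / sum(pct)
sum(pct * multiplier) = 10315
sum(pct) = 100
GFN = 10315 / 100 = 103.15

103.15


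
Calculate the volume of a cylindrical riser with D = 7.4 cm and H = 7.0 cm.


Formula: V = pi * (D/2)^2 * H  (cylinder volume)
Radius = D/2 = 7.4/2 = 3.7 cm
V = pi * 3.7^2 * 7.0 = 301.0588 cm^3

Final answer: 301.0588 cm^3


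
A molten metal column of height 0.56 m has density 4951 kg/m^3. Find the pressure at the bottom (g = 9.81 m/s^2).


Formula: P = rho * g * h
rho * g = 4951 * 9.81 = 48569.31 N/m^3
P = 48569.31 * 0.56 = 27198.8136 Pa

Final answer: 27198.8136 Pa


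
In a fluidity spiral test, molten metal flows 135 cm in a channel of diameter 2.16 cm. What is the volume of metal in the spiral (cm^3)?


Formula: V = pi * (d/2)^2 * L  (cylinder volume)
Radius = 2.16/2 = 1.08 cm
V = pi * 1.08^2 * 135 = 494.6877 cm^3

Final answer: 494.6877 cm^3


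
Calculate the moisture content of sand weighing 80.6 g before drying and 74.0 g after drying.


Formula: MC = (W_wet - W_dry) / W_wet * 100
Water mass = 80.6 - 74.0 = 6.6 g
MC = 6.6 / 80.6 * 100 = 8.1886%


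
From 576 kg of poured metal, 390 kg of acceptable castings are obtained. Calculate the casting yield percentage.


Formula: Casting Yield = (W_good / W_total) * 100
Yield = (390 kg / 576 kg) * 100 = 67.7083%

Final answer: 67.7083%


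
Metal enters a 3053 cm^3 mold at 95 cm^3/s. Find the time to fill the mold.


Formula: t_fill = V_mold / Q_flow
t = 3053 cm^3 / 95 cm^3/s = 32.1368 s

Final answer: 32.1368 s


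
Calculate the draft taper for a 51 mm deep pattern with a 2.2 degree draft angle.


Formula: taper = depth * tan(draft_angle)
tan(2.2 deg) = 0.0384161
taper = 51 mm * 0.0384161 = 1.9592 mm

Final answer: 1.9592 mm


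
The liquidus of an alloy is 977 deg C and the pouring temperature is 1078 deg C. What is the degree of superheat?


Formula: Superheat = T_pour - T_melt
Superheat = 1078 - 977 = 101 deg C

Final answer: 101 deg C


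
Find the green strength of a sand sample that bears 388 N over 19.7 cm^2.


Formula: Compressive Strength = Force / Area
Strength = 388 N / 19.7 cm^2 = 19.6954 N/cm^2


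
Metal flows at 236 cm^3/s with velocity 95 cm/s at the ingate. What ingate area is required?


Formula: A_ingate = Q / v  (continuity equation)
A = 236 cm^3/s / 95 cm/s = 2.4842 cm^2


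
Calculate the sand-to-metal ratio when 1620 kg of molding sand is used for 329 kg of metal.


Formula: Sand-to-Metal Ratio = W_sand / W_metal
Ratio = 1620 kg / 329 kg = 4.9240

Answer: 4.9240


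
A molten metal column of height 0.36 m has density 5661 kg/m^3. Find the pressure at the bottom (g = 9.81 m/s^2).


Formula: P = rho * g * h
rho * g = 5661 * 9.81 = 55534.41 N/m^3
P = 55534.41 * 0.36 = 19992.3876 Pa

Answer: 19992.3876 Pa


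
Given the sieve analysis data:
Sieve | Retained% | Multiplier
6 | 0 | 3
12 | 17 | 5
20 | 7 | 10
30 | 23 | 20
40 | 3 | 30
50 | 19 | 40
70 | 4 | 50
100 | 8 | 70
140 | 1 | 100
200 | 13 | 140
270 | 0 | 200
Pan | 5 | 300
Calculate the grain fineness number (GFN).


Formula: GFN = sum(pct * multiplier) / sum(pct)
sum(pct * multiplier) = 5645
sum(pct) = 100
GFN = 5645 / 100 = 56.45

56.45


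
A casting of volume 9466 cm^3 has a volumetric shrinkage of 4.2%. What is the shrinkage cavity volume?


Formula: V_shrink = V_casting * shrinkage_pct / 100
V_shrink = 9466 cm^3 * 4.2 / 100 = 397.5720 cm^3

Final answer: 397.5720 cm^3


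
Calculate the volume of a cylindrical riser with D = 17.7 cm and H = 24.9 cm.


Formula: V = pi * (D/2)^2 * H  (cylinder volume)
Radius = D/2 = 17.7/2 = 8.85 cm
V = pi * 8.85^2 * 24.9 = 6126.8290 cm^3

Answer: 6126.8290 cm^3


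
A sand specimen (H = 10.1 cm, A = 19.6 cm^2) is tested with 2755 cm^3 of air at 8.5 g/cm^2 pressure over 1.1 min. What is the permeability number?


Formula: Permeability Number P = (V * H) / (p * A * t)
Numerator: V * H = 2755 * 10.1 = 27825.5
Denominator: p * A * t = 8.5 * 19.6 * 1.1 = 183.26
P = 27825.5 / 183.26 = 151.8362

151.8362


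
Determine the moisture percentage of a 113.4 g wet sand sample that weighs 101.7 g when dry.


Formula: MC = (W_wet - W_dry) / W_wet * 100
Water mass = 113.4 - 101.7 = 11.7 g
MC = 11.7 / 113.4 * 100 = 10.3175%

Answer: 10.3175%


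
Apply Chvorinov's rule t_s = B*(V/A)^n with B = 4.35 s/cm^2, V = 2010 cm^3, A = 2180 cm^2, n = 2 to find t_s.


Formula: t_s = B * (V/A)^n  (Chvorinov's rule, n=2)
Modulus M = V/A = 2010/2180 = 0.922018 cm
M^2 = 0.922018^2 = 0.850117 cm^2
t_s = 4.35 * 0.850117 = 3.6980 s

3.6980 s


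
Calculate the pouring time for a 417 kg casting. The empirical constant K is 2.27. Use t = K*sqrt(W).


Formula: t = K * sqrt(W)
sqrt(W) = sqrt(417) = 20.42058
t = 2.27 * 20.42058 = 46.3547 s

Final answer: 46.3547 s


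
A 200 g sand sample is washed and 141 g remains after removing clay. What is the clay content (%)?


Formula: Clay% = (W_total - W_washed) / W_total * 100
Clay mass = 200 - 141 = 59 g
Clay% = 59 / 200 * 100 = 29.5000%

Answer: 29.5000%


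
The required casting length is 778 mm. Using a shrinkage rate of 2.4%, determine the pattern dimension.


Formula: L_pattern = L_casting * (1 + shrinkage_rate/100)
Shrinkage factor = 1 + 2.4/100 = 1.024
L_pattern = 778 mm * 1.024 = 796.6720 mm

Answer: 796.6720 mm


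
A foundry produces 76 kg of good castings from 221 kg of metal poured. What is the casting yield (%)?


Formula: Casting Yield = (W_good / W_total) * 100
Yield = (76 kg / 221 kg) * 100 = 34.3891%


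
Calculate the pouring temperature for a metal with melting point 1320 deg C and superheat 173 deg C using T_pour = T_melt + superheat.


Formula: T_pour = T_melt + Superheat
T_pour = 1320 + 173 = 1493 deg C

1493 deg C


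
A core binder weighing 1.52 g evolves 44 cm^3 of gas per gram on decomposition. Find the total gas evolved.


Formula: V_gas = W_binder * gas_evolution_rate
V = 1.52 g * 44 cm^3/g = 66.8800 cm^3

Final answer: 66.8800 cm^3


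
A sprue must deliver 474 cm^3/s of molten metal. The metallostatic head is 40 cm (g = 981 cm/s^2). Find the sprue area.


Formula: v = sqrt(2*g*h), A = Q/v
Velocity: v = sqrt(2 * 981 * 40) = sqrt(78480) = 280.1428 cm/s
Sprue area: A = Q / v = 474 / 280.1428 = 1.6920 cm^2


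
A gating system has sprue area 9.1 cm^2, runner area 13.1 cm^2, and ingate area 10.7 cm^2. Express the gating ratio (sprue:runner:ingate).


Sprue:Runner:Ingate = 1 : 13.1/9.1 : 10.7/9.1 = 1:1.44:1.18

Final answer: 1:1.44:1.18


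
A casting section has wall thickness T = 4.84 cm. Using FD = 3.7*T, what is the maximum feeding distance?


Formula: FD = 3.7 * T  (riser feeding-distance rule)
FD = 3.7 * 4.84 cm = 17.9080 cm

Answer: 17.9080 cm


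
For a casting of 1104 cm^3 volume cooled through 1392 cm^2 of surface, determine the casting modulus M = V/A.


Formula: Casting Modulus M = V / A
M = 1104 cm^3 / 1392 cm^2 = 0.7931 cm

Final answer: 0.7931 cm


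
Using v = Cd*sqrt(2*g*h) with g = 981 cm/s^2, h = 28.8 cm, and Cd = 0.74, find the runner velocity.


Formula: v = Cd * sqrt(2 * g * h)  (Torricelli with discharge coefficient)
2*g*h = 2 * 981 * 28.8 = 56505.6 cm^2/s^2
sqrt(56505.6) = 237.70907 cm/s
v = 0.74 * 237.70907 = 175.9047 cm/s


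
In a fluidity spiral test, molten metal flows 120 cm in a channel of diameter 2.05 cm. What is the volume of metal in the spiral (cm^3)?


Formula: V = pi * (d/2)^2 * L  (cylinder volume)
Radius = 2.05/2 = 1.025 cm
V = pi * 1.025^2 * 120 = 396.0763 cm^3


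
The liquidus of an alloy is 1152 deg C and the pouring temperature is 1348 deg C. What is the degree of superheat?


Formula: Superheat = T_pour - T_melt
Superheat = 1348 - 1152 = 196 deg C


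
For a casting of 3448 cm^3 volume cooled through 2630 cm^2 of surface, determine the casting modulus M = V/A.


Formula: Casting Modulus M = V / A
M = 3448 cm^3 / 2630 cm^2 = 1.3110 cm

Final answer: 1.3110 cm


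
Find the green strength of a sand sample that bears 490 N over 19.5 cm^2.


Formula: Compressive Strength = Force / Area
Strength = 490 N / 19.5 cm^2 = 25.1282 N/cm^2

25.1282 N/cm^2


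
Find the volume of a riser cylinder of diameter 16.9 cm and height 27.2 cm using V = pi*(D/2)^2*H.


Formula: V = pi * (D/2)^2 * H  (cylinder volume)
Radius = D/2 = 16.9/2 = 8.45 cm
V = pi * 8.45^2 * 27.2 = 6101.4379 cm^3

Answer: 6101.4379 cm^3


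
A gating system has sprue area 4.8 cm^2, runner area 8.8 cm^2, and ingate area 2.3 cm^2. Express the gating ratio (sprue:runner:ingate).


Sprue:Runner:Ingate = 1 : 8.8/4.8 : 2.3/4.8 = 1:1.83:0.48


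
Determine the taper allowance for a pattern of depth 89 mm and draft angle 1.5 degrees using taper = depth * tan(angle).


Formula: taper = depth * tan(draft_angle)
tan(1.5 deg) = 0.0261859
taper = 89 mm * 0.0261859 = 2.3305 mm


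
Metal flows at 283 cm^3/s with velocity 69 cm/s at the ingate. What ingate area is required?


Formula: A_ingate = Q / v  (continuity equation)
A = 283 cm^3/s / 69 cm/s = 4.1014 cm^2

Final answer: 4.1014 cm^2


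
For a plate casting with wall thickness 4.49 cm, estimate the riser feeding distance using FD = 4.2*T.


Formula: FD = 4.2 * T  (riser feeding-distance rule)
FD = 4.2 * 4.49 cm = 18.8580 cm

18.8580 cm


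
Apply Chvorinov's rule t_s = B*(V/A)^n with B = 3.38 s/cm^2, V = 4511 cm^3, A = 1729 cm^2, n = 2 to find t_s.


Formula: t_s = B * (V/A)^n  (Chvorinov's rule, n=2)
Modulus M = V/A = 4511/1729 = 2.609023 cm
M^2 = 2.609023^2 = 6.807001 cm^2
t_s = 3.38 * 6.807001 = 23.0077 s

23.0077 s


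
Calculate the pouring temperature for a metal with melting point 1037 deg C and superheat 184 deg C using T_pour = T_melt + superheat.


Formula: T_pour = T_melt + Superheat
T_pour = 1037 + 184 = 1221 deg C

1221 deg C


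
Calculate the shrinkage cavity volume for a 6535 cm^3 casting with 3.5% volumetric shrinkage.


Formula: V_shrink = V_casting * shrinkage_pct / 100
V_shrink = 6535 cm^3 * 3.5 / 100 = 228.7250 cm^3

228.7250 cm^3


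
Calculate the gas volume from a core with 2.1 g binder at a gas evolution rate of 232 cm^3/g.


Formula: V_gas = W_binder * gas_evolution_rate
V = 2.1 g * 232 cm^3/g = 487.2000 cm^3

Final answer: 487.2000 cm^3


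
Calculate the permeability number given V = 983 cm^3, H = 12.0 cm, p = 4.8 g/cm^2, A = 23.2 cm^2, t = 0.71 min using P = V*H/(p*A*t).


Formula: Permeability Number P = (V * H) / (p * A * t)
Numerator: V * H = 983 * 12.0 = 11796.0
Denominator: p * A * t = 4.8 * 23.2 * 0.71 = 79.0656
P = 11796.0 / 79.0656 = 149.1926

Answer: 149.1926


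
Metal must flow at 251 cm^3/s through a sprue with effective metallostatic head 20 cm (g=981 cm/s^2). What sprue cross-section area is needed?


Formula: v = sqrt(2*g*h), A = Q/v
Velocity: v = sqrt(2 * 981 * 20) = sqrt(39240) = 198.0909 cm/s
Sprue area: A = Q / v = 251 / 198.0909 = 1.2671 cm^2

1.2671 cm^2


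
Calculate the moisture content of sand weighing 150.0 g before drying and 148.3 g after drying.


Formula: MC = (W_wet - W_dry) / W_wet * 100
Water mass = 150.0 - 148.3 = 1.7 g
MC = 1.7 / 150.0 * 100 = 1.1333%

1.1333%


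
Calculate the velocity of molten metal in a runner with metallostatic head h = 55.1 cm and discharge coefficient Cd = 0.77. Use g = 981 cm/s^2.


Formula: v = Cd * sqrt(2 * g * h)  (Torricelli with discharge coefficient)
2*g*h = 2 * 981 * 55.1 = 108106.2 cm^2/s^2
sqrt(108106.2) = 328.79507 cm/s
v = 0.77 * 328.79507 = 253.1722 cm/s

253.1722 cm/s


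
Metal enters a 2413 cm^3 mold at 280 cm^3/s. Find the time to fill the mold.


Formula: t_fill = V_mold / Q_flow
t = 2413 cm^3 / 280 cm^3/s = 8.6179 s

Final answer: 8.6179 s


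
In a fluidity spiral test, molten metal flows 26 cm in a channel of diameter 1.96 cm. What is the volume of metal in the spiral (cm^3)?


Formula: V = pi * (d/2)^2 * L  (cylinder volume)
Radius = 1.96/2 = 0.98 cm
V = pi * 0.98^2 * 26 = 78.4468 cm^3

Answer: 78.4468 cm^3


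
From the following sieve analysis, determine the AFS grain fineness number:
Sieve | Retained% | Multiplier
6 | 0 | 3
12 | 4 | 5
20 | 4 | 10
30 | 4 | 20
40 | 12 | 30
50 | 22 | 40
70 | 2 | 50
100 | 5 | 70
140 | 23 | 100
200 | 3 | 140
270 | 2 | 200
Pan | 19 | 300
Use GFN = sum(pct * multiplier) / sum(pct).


Formula: GFN = sum(pct * multiplier) / sum(pct)
sum(pct * multiplier) = 10650
sum(pct) = 100
GFN = 10650 / 100 = 106.50


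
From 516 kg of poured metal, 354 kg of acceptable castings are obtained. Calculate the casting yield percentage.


Formula: Casting Yield = (W_good / W_total) * 100
Yield = (354 kg / 516 kg) * 100 = 68.6047%

Final answer: 68.6047%


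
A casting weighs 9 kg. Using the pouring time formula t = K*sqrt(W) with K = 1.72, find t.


Formula: t = K * sqrt(W)
sqrt(W) = sqrt(9) = 3.00000
t = 1.72 * 3.00000 = 5.1600 s

5.1600 s


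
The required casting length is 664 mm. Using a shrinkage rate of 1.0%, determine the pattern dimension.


Formula: L_pattern = L_casting * (1 + shrinkage_rate/100)
Shrinkage factor = 1 + 1.0/100 = 1.01
L_pattern = 664 mm * 1.01 = 670.6400 mm

Answer: 670.6400 mm


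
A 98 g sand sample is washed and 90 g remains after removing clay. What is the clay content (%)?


Formula: Clay% = (W_total - W_washed) / W_total * 100
Clay mass = 98 - 90 = 8 g
Clay% = 8 / 98 * 100 = 8.1633%

Final answer: 8.1633%


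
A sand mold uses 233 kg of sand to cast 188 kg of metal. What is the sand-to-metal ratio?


Formula: Sand-to-Metal Ratio = W_sand / W_metal
Ratio = 233 kg / 188 kg = 1.2394

1.2394


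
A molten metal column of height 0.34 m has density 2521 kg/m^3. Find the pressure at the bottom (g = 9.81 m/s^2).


Formula: P = rho * g * h
rho * g = 2521 * 9.81 = 24731.01 N/m^3
P = 24731.01 * 0.34 = 8408.5434 Pa


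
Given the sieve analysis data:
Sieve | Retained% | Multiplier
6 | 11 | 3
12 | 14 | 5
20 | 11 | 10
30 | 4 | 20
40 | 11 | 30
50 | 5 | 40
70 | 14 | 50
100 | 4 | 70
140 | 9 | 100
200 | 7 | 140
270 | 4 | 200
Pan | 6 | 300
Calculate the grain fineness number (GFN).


Formula: GFN = sum(pct * multiplier) / sum(pct)
sum(pct * multiplier) = 6283
sum(pct) = 100
GFN = 6283 / 100 = 62.83


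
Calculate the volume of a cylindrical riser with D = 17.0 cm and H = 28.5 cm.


Formula: V = pi * (D/2)^2 * H  (cylinder volume)
Radius = D/2 = 17.0/2 = 8.5 cm
V = pi * 8.5^2 * 28.5 = 6468.9320 cm^3

Final answer: 6468.9320 cm^3


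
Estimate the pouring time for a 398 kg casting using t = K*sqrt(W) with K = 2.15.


Formula: t = K * sqrt(W)
sqrt(W) = sqrt(398) = 19.94994
t = 2.15 * 19.94994 = 42.8924 s

Final answer: 42.8924 s


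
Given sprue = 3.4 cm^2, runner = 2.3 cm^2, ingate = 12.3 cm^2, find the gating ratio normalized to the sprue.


Sprue:Runner:Ingate = 1 : 2.3/3.4 : 12.3/3.4 = 1:0.68:3.62

Answer: 1:0.68:3.62


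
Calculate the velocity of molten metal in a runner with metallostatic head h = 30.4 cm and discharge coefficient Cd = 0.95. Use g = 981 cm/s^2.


Formula: v = Cd * sqrt(2 * g * h)  (Torricelli with discharge coefficient)
2*g*h = 2 * 981 * 30.4 = 59644.8 cm^2/s^2
sqrt(59644.8) = 244.22285 cm/s
v = 0.95 * 244.22285 = 232.0117 cm/s

Final answer: 232.0117 cm/s
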